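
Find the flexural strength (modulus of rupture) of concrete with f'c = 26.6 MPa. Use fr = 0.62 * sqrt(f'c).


fr = 0.62 * sqrt(26.6)
= 3.198 MPa

3.198


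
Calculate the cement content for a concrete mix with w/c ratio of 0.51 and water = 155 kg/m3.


Cement = water / (w/c)
= 155 / 0.51
= 303.9 kg/m3

303.9


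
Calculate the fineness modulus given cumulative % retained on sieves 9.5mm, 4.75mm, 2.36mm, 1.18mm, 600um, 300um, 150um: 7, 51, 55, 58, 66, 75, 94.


FM = sum(cumulative % retained) / 100
= 406 / 100
= 4.06

4.06


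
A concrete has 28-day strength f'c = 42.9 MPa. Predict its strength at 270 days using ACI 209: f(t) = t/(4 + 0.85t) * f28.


f(270) = 270 / (4 + 0.85 * 270) * 42.9
= 270 / 233.5 * 42.9
= 49.61 MPa

49.61


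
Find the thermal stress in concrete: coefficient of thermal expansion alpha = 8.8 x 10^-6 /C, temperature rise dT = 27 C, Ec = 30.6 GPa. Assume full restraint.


sigma = alpha * dT * Ec
= 8.8e-6 * 27 * 30.6 * 1000
= 7.271 MPa

7.271


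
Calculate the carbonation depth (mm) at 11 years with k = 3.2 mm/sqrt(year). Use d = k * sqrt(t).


depth = k * sqrt(t)
= 3.2 * sqrt(11)
= 10.61 mm

10.61


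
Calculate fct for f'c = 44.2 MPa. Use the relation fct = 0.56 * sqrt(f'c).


fct = 0.56 * sqrt(44.2)
= 0.56 * 6.648
= 3.723 MPa

3.723


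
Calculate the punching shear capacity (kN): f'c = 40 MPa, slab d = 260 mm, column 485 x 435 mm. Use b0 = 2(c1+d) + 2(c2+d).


b0 = 2*(485 + 260) + 2*(435 + 260) = 2880 mm
Vc = 0.33 * sqrt(40) * 2880 * 260 / 1000
= 1562.82 kN

1562.82


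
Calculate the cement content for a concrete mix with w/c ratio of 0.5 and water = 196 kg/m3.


Cement = water / (w/c)
= 196 / 0.5
= 392.0 kg/m3

392.0


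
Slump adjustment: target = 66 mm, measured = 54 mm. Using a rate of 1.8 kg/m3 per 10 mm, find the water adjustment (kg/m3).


Difference = 66 - 54 = 12 mm
Water adjustment = 12 * 1.8 / 10 = 2.2 kg/m3

2.2


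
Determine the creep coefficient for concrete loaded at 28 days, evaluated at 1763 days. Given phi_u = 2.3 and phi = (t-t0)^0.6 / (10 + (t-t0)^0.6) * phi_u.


dt = 1763 - 28 = 1735
phi = 1735^0.6 / (10 + 1735^0.6) * 2.3
= 2.065

2.065


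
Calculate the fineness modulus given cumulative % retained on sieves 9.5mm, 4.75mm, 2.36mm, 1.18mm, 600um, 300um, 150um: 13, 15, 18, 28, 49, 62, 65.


FM = sum(cumulative % retained) / 100
= 250 / 100
= 2.5

2.5


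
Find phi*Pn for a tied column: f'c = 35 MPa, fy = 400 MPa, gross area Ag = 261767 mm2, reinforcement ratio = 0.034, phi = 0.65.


Ast = rho * Ag = 0.034 * 261767 = 8900.078 mm2
phi*Pn = 0.65 * 0.80 * (0.85 * 35 * (261767 - 8900.078) + 400 * 8900.078) / 1000
= 5763.07 kN

5763.07


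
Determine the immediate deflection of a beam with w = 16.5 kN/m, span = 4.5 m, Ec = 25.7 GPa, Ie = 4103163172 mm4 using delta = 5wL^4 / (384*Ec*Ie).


Convert: L = 4.5 m = 4500 mm, Ec = 25.7 GPa = 25700 MPa
delta = 5 * 16.5 * 4500^4 / (384 * 25700 * 4103163172)
= 0.84 mm

0.84


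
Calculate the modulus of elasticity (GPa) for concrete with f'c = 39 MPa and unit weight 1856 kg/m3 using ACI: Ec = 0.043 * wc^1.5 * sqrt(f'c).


Ec = 0.043 * 1856^1.5 * sqrt(39) / 1000
= 21.47 GPa

21.47


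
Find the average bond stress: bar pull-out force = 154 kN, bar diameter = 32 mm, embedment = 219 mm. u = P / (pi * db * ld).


u = P / (pi * db * ld)
= 154 * 1000 / (pi * 32 * 219)
= 6.995 MPa

6.995


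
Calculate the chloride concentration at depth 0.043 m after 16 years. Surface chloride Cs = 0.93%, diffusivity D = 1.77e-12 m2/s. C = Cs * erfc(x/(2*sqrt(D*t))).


t_seconds = 16 * 365.25 * 24 * 3600 = 504921600.0 s
arg = 0.043 / (2 * sqrt(1.77e-12 * 504921600.0))
= 0.7192
erfc(0.7192) = 0.3091
C = 0.93 * 0.3091 = 0.2875%

0.2875


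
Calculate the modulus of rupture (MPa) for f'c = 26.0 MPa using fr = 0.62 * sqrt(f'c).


fr = 0.62 * sqrt(26.0)
= 3.161 MPa

3.161


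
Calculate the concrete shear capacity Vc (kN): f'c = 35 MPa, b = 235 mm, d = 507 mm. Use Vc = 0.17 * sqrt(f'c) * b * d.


Vc = 0.17 * sqrt(35) * 235 * 507 / 1000
= 119.83 kN

119.83


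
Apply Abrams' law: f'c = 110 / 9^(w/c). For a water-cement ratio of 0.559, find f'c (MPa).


f'c = 110 / 9^0.559
= 110 / 3.415
= 32.21 MPa

32.21


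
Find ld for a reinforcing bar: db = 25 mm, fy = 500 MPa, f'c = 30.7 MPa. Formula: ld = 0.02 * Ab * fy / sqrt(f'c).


Ab = pi * 25^2 / 4 = 490.874 mm2
ld = 0.02 * 490.874 * 500 / sqrt(30.7)
= 885.9 mm

885.9


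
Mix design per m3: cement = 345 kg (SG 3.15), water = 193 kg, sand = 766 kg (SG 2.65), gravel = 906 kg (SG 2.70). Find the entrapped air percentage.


Vol cement = 345 / (3.15 * 1000) = 0.109524 m3
Vol water = 193 / 1000 = 0.193 m3
Vol sand = 766 / (2.65 * 1000) = 0.289057 m3
Vol gravel = 906 / (2.70 * 1000) = 0.335556 m3
Total solid + water volume = 0.927136 m3
Air = (1 - 0.927136) * 100 = 7.29%

7.29


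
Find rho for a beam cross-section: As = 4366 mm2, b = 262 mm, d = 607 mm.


rho = As / (b * d)
= 4366 / (262 * 607)
= 0.0275

0.0275


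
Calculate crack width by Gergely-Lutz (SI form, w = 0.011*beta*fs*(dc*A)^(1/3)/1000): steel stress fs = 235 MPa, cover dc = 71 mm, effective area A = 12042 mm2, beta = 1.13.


w = 0.011 * beta * fs * (dc * A)^(1/3) / 1000
= 0.011 * 1.13 * 235 * (71 * 12042)^(1/3) / 1000
= 0.277 mm

0.277


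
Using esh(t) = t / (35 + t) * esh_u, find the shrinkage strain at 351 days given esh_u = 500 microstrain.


esh(351) = 351 / (35 + 351) * 500
= 351 / 386 * 500
= 454.7 microstrain

454.7


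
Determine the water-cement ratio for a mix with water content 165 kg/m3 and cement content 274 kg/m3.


w/c = water / cement
w/c = 165 / 274 = 0.602

0.602


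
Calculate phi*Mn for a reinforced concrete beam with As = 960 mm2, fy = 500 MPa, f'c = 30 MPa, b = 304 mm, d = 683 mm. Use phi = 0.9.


a = As * fy / (0.85 * f'c * b)
= 960 * 500 / (0.85 * 30 * 304)
= 61.9195 mm
Mn = As * fy * (d - a/2) / 10^6
= 312.9793 kN-m
phi*Mn = 0.9 * 312.9793 = 281.68 kN-m

281.68


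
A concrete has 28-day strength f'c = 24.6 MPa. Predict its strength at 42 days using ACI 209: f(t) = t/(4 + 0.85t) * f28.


f(42) = 42 / (4 + 0.85 * 42) * 24.6
= 42 / 39.7 * 24.6
= 26.03 MPa

26.03


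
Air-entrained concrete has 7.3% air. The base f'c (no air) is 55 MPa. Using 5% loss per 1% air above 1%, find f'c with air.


Strength loss = (7.3 - 1) * 5 = 31.5%
f'c = 55 * (1 - 31.5/100)
= 37.68 MPa

37.68


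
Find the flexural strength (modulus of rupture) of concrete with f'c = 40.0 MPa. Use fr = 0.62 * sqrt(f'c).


fr = 0.62 * sqrt(40.0)
= 3.921 MPa

3.921


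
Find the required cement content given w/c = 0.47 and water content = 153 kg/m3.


Cement = water / (w/c)
= 153 / 0.47
= 325.5 kg/m3

325.5


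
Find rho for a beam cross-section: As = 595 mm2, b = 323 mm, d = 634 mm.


rho = As / (b * d)
= 595 / (323 * 634)
= 0.0029

0.0029


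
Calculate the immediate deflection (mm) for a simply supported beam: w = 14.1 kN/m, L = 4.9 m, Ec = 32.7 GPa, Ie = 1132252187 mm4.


Convert: L = 4.9 m = 4900 mm, Ec = 32.7 GPa = 32700 MPa
delta = 5 * 14.1 * 4900^4 / (384 * 32700 * 1132252187)
= 2.86 mm

2.86


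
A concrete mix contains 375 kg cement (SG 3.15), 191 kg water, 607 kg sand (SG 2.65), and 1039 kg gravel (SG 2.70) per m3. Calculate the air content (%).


Vol cement = 375 / (3.15 * 1000) = 0.119048 m3
Vol water = 191 / 1000 = 0.191 m3
Vol sand = 607 / (2.65 * 1000) = 0.229057 m3
Vol gravel = 1039 / (2.70 * 1000) = 0.384815 m3
Total solid + water volume = 0.923919 m3
Air = (1 - 0.923919) * 100 = 7.61%

7.61


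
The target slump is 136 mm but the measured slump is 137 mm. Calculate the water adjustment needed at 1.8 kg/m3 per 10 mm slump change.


Difference = 136 - 137 = -1 mm
Water adjustment = -1 * 1.8 / 10 = -0.2 kg/m3

-0.2


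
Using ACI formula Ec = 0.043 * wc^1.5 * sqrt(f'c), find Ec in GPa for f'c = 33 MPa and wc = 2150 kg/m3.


Ec = 0.043 * 2150^1.5 * sqrt(33) / 1000
= 24.63 GPa

24.63


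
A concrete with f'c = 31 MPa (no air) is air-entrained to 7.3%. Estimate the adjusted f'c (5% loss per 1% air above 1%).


Strength loss = (7.3 - 1) * 5 = 31.5%
f'c = 31 * (1 - 31.5/100)
= 21.24 MPa

21.24


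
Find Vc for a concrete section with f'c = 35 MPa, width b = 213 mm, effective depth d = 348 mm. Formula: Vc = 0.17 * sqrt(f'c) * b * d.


Vc = 0.17 * sqrt(35) * 213 * 348 / 1000
= 74.55 kN

74.55


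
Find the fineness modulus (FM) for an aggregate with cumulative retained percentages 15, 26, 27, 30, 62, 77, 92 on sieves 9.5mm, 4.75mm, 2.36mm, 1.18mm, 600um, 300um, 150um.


FM = sum(cumulative % retained) / 100
= 329 / 100
= 3.29

3.29


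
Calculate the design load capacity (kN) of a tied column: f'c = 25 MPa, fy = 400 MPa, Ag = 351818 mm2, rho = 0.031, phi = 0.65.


Ast = rho * Ag = 0.031 * 351818 = 10906.358 mm2
phi*Pn = 0.65 * 0.80 * (0.85 * 25 * (351818 - 10906.358) + 400 * 10906.358) / 1000
= 6035.6 kN

6035.6


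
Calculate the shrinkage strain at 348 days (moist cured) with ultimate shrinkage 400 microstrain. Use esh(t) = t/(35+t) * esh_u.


esh(348) = 348 / (35 + 348) * 400
= 348 / 383 * 400
= 363.4 microstrain

363.4


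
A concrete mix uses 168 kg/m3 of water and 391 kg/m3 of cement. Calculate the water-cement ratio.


w/c = water / cement
w/c = 168 / 391 = 0.43

0.43


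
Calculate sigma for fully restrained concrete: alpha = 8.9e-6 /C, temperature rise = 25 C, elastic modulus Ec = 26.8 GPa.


sigma = alpha * dT * Ec
= 8.9e-6 * 25 * 26.8 * 1000
= 5.963 MPa

5.963


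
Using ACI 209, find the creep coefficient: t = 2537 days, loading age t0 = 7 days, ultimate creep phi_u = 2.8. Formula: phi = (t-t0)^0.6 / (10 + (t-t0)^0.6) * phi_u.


dt = 2537 - 7 = 2530
phi = 2530^0.6 / (10 + 2530^0.6) * 2.8
= 2.567

2.567


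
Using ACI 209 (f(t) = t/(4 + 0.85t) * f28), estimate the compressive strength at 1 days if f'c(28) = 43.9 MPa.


f(1) = 1 / (4 + 0.85 * 1) * 43.9
= 1 / 4.85 * 43.9
= 9.05 MPa

9.05


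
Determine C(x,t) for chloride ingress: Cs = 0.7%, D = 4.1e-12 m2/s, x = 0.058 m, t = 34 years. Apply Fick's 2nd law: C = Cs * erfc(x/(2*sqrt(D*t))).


t_seconds = 34 * 365.25 * 24 * 3600 = 1072958400.0 s
arg = 0.058 / (2 * sqrt(4.1e-12 * 1072958400.0))
= 0.4372
erfc(0.4372) = 0.5363
C = 0.7 * 0.5363 = 0.3754%

0.3754


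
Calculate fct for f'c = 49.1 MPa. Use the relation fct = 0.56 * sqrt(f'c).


fct = 0.56 * sqrt(49.1)
= 0.56 * 7.007
= 3.924 MPa

3.924


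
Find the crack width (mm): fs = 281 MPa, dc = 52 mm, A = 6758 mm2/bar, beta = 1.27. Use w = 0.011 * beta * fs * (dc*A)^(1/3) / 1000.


w = 0.011 * beta * fs * (dc * A)^(1/3) / 1000
= 0.011 * 1.27 * 281 * (52 * 6758)^(1/3) / 1000
= 0.277 mm

0.277


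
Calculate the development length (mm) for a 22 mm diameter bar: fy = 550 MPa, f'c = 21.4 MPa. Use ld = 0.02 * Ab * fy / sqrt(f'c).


Ab = pi * 22^2 / 4 = 380.133 mm2
ld = 0.02 * 380.133 * 550 / sqrt(21.4)
= 903.9 mm

903.9


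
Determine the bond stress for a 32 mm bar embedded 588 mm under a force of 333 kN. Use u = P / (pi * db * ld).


u = P / (pi * db * ld)
= 333 * 1000 / (pi * 32 * 588)
= 5.633 MPa

5.633


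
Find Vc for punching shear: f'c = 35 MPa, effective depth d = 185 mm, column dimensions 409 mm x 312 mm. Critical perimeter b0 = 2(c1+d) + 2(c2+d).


b0 = 2*(409 + 185) + 2*(312 + 185) = 2182 mm
Vc = 0.33 * sqrt(35) * 2182 * 185 / 1000
= 788.09 kN

788.09


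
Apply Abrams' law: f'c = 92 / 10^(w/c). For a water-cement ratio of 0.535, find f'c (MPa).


f'c = 92 / 10^0.535
= 92 / 3.428
= 26.84 MPa

26.84


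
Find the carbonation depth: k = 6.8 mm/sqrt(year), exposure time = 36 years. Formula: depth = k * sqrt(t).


depth = k * sqrt(t)
= 6.8 * sqrt(36)
= 40.8 mm

40.8


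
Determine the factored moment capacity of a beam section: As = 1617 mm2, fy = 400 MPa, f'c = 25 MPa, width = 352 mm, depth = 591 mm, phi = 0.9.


a = As * fy / (0.85 * f'c * b)
= 1617 * 400 / (0.85 * 25 * 352)
= 86.4706 mm
Mn = As * fy * (d - a/2) / 10^6
= 354.2942 kN-m
phi*Mn = 0.9 * 354.2942 = 318.86 kN-m

318.86


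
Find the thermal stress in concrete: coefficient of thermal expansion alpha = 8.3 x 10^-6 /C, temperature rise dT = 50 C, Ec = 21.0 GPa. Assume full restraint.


sigma = alpha * dT * Ec
= 8.3e-6 * 50 * 21.0 * 1000
= 8.715 MPa

8.715


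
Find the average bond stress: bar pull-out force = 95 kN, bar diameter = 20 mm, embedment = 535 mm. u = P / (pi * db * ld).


u = P / (pi * db * ld)
= 95 * 1000 / (pi * 20 * 535)
= 2.826 MPa

2.826


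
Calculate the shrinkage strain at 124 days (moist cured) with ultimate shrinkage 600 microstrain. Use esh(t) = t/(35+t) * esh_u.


esh(124) = 124 / (35 + 124) * 600
= 124 / 159 * 600
= 467.9 microstrain

467.9


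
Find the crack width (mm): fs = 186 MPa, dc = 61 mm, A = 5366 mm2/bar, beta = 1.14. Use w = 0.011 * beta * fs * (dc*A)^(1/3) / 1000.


w = 0.011 * beta * fs * (dc * A)^(1/3) / 1000
= 0.011 * 1.14 * 186 * (61 * 5366)^(1/3) / 1000
= 0.161 mm

0.161


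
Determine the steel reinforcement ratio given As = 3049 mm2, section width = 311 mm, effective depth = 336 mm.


rho = As / (b * d)
= 3049 / (311 * 336)
= 0.0292

0.0292


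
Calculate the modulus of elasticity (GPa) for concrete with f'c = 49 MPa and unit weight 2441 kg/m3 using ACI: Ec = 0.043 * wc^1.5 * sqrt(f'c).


Ec = 0.043 * 2441^1.5 * sqrt(49) / 1000
= 36.3 GPa

36.3


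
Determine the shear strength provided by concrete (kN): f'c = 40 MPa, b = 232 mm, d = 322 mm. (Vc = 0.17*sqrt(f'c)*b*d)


Vc = 0.17 * sqrt(40) * 232 * 322 / 1000
= 80.32 kN

80.32


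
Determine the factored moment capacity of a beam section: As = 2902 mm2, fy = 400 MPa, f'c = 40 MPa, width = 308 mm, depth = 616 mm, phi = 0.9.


a = As * fy / (0.85 * f'c * b)
= 2902 * 400 / (0.85 * 40 * 308)
= 110.848 mm
Mn = As * fy * (d - a/2) / 10^6
= 650.7166 kN-m
phi*Mn = 0.9 * 650.7166 = 585.64 kN-m

585.64


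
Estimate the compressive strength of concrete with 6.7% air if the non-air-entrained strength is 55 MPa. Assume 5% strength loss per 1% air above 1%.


Strength loss = (6.7 - 1) * 5 = 28.5%
f'c = 55 * (1 - 28.5/100)
= 39.33 MPa

39.33


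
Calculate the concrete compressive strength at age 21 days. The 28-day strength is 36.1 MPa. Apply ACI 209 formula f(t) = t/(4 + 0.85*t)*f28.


f(21) = 21 / (4 + 0.85 * 21) * 36.1
= 21 / 21.85 * 36.1
= 34.7 MPa

34.7


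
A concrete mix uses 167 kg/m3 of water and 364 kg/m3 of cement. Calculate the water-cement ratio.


w/c = water / cement
w/c = 167 / 364 = 0.459

0.459


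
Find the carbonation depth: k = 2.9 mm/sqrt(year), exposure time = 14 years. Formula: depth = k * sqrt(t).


depth = k * sqrt(t)
= 2.9 * sqrt(14)
= 10.85 mm

10.85


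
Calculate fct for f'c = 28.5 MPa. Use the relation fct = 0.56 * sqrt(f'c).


fct = 0.56 * sqrt(28.5)
= 0.56 * 5.339
= 2.99 MPa

2.99


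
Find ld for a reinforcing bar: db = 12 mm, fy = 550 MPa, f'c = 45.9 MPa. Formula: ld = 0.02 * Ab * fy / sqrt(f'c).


Ab = pi * 12^2 / 4 = 113.097 mm2
ld = 0.02 * 113.097 * 550 / sqrt(45.9)
= 183.6 mm

183.6


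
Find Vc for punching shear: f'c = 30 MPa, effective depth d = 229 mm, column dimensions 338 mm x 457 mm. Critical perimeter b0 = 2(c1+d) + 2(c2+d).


b0 = 2*(338 + 229) + 2*(457 + 229) = 2506 mm
Vc = 0.33 * sqrt(30) * 2506 * 229 / 1000
= 1037.27 kN

1037.27


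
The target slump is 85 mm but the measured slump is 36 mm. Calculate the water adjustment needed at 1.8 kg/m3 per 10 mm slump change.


Difference = 85 - 36 = 49 mm
Water adjustment = 49 * 1.8 / 10 = 8.8 kg/m3

8.8


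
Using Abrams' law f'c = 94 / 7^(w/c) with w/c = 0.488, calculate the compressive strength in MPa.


f'c = 94 / 7^0.488
= 94 / 2.585
= 36.37 MPa

36.37


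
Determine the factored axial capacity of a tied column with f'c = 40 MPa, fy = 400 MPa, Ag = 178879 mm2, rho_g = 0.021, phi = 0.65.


Ast = rho * Ag = 0.021 * 178879 = 3756.459 mm2
phi*Pn = 0.65 * 0.80 * (0.85 * 40 * (178879 - 3756.459) + 400 * 3756.459) / 1000
= 3877.51 kN

3877.51


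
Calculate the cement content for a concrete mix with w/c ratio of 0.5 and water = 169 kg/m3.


Cement = water / (w/c)
= 169 / 0.5
= 338.0 kg/m3

338.0


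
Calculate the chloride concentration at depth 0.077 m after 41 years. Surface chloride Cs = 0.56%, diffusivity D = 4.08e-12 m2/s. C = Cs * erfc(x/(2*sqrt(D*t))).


t_seconds = 41 * 365.25 * 24 * 3600 = 1293861600.0 s
arg = 0.077 / (2 * sqrt(4.08e-12 * 1293861600.0))
= 0.5299
erfc(0.5299) = 0.4536
C = 0.56 * 0.4536 = 0.254%

0.254


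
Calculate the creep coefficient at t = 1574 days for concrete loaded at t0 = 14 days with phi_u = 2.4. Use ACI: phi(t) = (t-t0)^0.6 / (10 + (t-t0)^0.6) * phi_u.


dt = 1574 - 14 = 1560
phi = 1560^0.6 / (10 + 1560^0.6) * 2.4
= 2.14

2.14


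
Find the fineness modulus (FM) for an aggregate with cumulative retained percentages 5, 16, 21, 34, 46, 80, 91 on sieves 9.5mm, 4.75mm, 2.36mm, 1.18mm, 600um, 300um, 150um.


FM = sum(cumulative % retained) / 100
= 293 / 100
= 2.93

2.93


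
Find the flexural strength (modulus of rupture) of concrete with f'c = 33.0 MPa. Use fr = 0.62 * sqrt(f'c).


fr = 0.62 * sqrt(33.0)
= 3.562 MPa

3.562


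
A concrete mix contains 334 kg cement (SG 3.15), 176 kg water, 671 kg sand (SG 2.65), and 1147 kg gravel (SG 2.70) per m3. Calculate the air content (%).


Vol cement = 334 / (3.15 * 1000) = 0.106032 m3
Vol water = 176 / 1000 = 0.176 m3
Vol sand = 671 / (2.65 * 1000) = 0.253208 m3
Vol gravel = 1147 / (2.70 * 1000) = 0.424815 m3
Total solid + water volume = 0.960054 m3
Air = (1 - 0.960054) * 100 = 3.99%

3.99


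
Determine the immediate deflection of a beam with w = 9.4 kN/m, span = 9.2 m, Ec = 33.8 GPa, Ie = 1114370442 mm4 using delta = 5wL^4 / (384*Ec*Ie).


Convert: L = 9.2 m = 9200 mm, Ec = 33.8 GPa = 33800 MPa
delta = 5 * 9.4 * 9200^4 / (384 * 33800 * 1114370442)
= 23.28 mm

23.28


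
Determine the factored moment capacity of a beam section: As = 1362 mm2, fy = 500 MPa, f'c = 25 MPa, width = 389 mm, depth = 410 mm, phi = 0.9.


a = As * fy / (0.85 * f'c * b)
= 1362 * 500 / (0.85 * 25 * 389)
= 82.3832 mm
Mn = As * fy * (d - a/2) / 10^6
= 251.1585 kN-m
phi*Mn = 0.9 * 251.1585 = 226.04 kN-m

226.04


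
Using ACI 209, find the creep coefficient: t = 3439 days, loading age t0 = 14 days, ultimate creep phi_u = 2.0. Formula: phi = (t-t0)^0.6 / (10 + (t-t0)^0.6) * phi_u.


dt = 3439 - 14 = 3425
phi = 3425^0.6 / (10 + 3425^0.6) * 2.0
= 1.859

1.859


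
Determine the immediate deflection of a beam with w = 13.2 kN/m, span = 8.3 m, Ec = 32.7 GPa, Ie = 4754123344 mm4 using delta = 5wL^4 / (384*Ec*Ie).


Convert: L = 8.3 m = 8300 mm, Ec = 32.7 GPa = 32700 MPa
delta = 5 * 13.2 * 8300^4 / (384 * 32700 * 4754123344)
= 5.25 mm

5.25


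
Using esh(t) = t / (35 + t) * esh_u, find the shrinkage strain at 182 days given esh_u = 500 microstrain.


esh(182) = 182 / (35 + 182) * 500
= 182 / 217 * 500
= 419.4 microstrain

419.4


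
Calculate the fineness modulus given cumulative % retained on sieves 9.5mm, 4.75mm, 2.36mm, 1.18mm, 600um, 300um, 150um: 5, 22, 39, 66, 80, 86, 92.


FM = sum(cumulative % retained) / 100
= 390 / 100
= 3.9

3.9


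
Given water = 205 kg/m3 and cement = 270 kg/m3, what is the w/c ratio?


w/c = water / cement
w/c = 205 / 270 = 0.759

0.759


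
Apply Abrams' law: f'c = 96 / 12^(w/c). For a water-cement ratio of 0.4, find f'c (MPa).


f'c = 96 / 12^0.4
= 96 / 2.702
= 35.53 MPa

35.53


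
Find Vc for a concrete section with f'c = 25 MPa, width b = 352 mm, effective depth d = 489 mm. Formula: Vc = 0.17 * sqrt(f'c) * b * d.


Vc = 0.17 * sqrt(25) * 352 * 489 / 1000
= 146.31 kN

146.31


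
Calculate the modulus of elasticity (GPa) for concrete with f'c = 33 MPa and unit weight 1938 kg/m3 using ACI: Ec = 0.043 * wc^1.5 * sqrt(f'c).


Ec = 0.043 * 1938^1.5 * sqrt(33) / 1000
= 21.07 GPa

21.07


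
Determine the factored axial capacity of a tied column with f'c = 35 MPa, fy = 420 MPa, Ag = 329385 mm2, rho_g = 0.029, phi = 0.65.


Ast = rho * Ag = 0.029 * 329385 = 9552.165 mm2
phi*Pn = 0.65 * 0.80 * (0.85 * 35 * (329385 - 9552.165) + 420 * 9552.165) / 1000
= 7034.01 kN

7034.01


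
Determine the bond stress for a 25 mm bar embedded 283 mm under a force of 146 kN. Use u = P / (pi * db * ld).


u = P / (pi * db * ld)
= 146 * 1000 / (pi * 25 * 283)
= 6.569 MPa

6.569


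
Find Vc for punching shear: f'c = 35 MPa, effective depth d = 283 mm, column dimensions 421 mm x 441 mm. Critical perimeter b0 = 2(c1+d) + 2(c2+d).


b0 = 2*(421 + 283) + 2*(441 + 283) = 2856 mm
Vc = 0.33 * sqrt(35) * 2856 * 283 / 1000
= 1577.95 kN

1577.95


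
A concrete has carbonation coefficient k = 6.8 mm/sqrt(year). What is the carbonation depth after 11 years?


depth = k * sqrt(t)
= 6.8 * sqrt(11)
= 22.55 mm

22.55


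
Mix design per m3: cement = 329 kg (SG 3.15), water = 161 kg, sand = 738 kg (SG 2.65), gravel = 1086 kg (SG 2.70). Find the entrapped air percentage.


Vol cement = 329 / (3.15 * 1000) = 0.104444 m3
Vol water = 161 / 1000 = 0.161 m3
Vol sand = 738 / (2.65 * 1000) = 0.278491 m3
Vol gravel = 1086 / (2.70 * 1000) = 0.402222 m3
Total solid + water volume = 0.946157 m3
Air = (1 - 0.946157) * 100 = 5.38%

5.38


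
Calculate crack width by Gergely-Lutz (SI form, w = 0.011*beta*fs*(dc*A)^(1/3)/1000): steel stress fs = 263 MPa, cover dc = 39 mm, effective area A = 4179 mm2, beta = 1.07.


w = 0.011 * beta * fs * (dc * A)^(1/3) / 1000
= 0.011 * 1.07 * 263 * (39 * 4179)^(1/3) / 1000
= 0.169 mm

0.169


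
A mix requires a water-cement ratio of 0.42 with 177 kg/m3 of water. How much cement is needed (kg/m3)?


Cement = water / (w/c)
= 177 / 0.42
= 421.4 kg/m3

421.4


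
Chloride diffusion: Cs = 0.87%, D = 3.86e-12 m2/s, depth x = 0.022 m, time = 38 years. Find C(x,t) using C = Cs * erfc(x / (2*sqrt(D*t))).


t_seconds = 38 * 365.25 * 24 * 3600 = 1199188800.0 s
arg = 0.022 / (2 * sqrt(3.86e-12 * 1199188800.0))
= 0.1617
erfc(0.1617) = 0.8191
C = 0.87 * 0.8191 = 0.7127%

0.7127


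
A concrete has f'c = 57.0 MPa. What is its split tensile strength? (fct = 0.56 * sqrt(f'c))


fct = 0.56 * sqrt(57.0)
= 0.56 * 7.55
= 4.228 MPa

4.228


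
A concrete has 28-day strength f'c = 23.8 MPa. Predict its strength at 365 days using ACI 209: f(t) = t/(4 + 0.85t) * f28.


f(365) = 365 / (4 + 0.85 * 365) * 23.8
= 365 / 314.25 * 23.8
= 27.64 MPa

27.64


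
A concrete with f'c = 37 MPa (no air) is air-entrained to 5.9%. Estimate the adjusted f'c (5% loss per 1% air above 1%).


Strength loss = (5.9 - 1) * 5 = 24.5%
f'c = 37 * (1 - 24.5/100)
= 27.93 MPa

27.93


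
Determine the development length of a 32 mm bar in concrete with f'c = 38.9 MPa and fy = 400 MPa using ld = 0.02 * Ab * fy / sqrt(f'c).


Ab = pi * 32^2 / 4 = 804.248 mm2
ld = 0.02 * 804.248 * 400 / sqrt(38.9)
= 1031.6 mm

1031.6


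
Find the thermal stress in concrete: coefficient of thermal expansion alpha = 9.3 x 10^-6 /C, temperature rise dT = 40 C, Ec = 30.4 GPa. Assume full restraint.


sigma = alpha * dT * Ec
= 9.3e-6 * 40 * 30.4 * 1000
= 11.309 MPa

11.309


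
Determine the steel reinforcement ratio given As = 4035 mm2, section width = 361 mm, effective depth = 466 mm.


rho = As / (b * d)
= 4035 / (361 * 466)
= 0.024

0.024


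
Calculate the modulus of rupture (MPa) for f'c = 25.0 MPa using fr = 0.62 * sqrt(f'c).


fr = 0.62 * sqrt(25.0)
= 3.1 MPa

3.1


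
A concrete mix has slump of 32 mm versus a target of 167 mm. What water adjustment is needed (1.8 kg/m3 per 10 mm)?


Difference = 167 - 32 = 135 mm
Water adjustment = 135 * 1.8 / 10 = 24.3 kg/m3

24.3


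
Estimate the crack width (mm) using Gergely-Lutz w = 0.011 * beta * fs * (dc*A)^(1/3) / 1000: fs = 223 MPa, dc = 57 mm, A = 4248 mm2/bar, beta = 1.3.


w = 0.011 * beta * fs * (dc * A)^(1/3) / 1000
= 0.011 * 1.3 * 223 * (57 * 4248)^(1/3) / 1000
= 0.199 mm

0.199


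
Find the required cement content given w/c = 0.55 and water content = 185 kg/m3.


Cement = water / (w/c)
= 185 / 0.55
= 336.4 kg/m3

336.4


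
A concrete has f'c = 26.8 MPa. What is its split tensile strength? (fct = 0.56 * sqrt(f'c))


fct = 0.56 * sqrt(26.8)
= 0.56 * 5.177
= 2.899 MPa

2.899


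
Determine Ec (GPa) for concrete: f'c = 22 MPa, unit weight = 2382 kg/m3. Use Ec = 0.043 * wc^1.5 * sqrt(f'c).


Ec = 0.043 * 2382^1.5 * sqrt(22) / 1000
= 23.45 GPa

23.45


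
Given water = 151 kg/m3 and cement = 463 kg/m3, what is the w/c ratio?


w/c = water / cement
w/c = 151 / 463 = 0.326

0.326


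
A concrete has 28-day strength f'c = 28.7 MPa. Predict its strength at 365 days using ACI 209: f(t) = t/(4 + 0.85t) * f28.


f(365) = 365 / (4 + 0.85 * 365) * 28.7
= 365 / 314.25 * 28.7
= 33.33 MPa

33.33


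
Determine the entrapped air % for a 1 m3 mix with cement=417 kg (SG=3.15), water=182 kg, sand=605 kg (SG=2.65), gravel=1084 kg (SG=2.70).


Vol cement = 417 / (3.15 * 1000) = 0.132381 m3
Vol water = 182 / 1000 = 0.182 m3
Vol sand = 605 / (2.65 * 1000) = 0.228302 m3
Vol gravel = 1084 / (2.70 * 1000) = 0.401481 m3
Total solid + water volume = 0.944164 m3
Air = (1 - 0.944164) * 100 = 5.58%

5.58


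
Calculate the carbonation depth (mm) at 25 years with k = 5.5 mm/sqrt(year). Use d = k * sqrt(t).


depth = k * sqrt(t)
= 5.5 * sqrt(25)
= 27.5 mm

27.5


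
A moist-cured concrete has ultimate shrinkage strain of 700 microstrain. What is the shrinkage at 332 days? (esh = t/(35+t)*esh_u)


esh(332) = 332 / (35 + 332) * 700
= 332 / 367 * 700
= 633.2 microstrain

633.2


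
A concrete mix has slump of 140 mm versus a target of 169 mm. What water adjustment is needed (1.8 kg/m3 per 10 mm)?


Difference = 169 - 140 = 29 mm
Water adjustment = 29 * 1.8 / 10 = 5.2 kg/m3

5.2


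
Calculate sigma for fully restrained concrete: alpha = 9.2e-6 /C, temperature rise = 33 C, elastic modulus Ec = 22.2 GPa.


sigma = alpha * dT * Ec
= 9.2e-6 * 33 * 22.2 * 1000
= 6.74 MPa

6.74


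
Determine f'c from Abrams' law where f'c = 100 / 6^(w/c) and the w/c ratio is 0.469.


f'c = 100 / 6^0.469
= 100 / 2.317
= 43.16 MPa

43.16


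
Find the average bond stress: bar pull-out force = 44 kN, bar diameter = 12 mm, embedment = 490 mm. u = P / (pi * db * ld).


u = P / (pi * db * ld)
= 44 * 1000 / (pi * 12 * 490)
= 2.382 MPa

2.382


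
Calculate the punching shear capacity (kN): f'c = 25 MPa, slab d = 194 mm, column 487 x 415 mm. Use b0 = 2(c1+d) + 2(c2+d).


b0 = 2*(487 + 194) + 2*(415 + 194) = 2580 mm
Vc = 0.33 * sqrt(25) * 2580 * 194 / 1000
= 825.86 kN

825.86


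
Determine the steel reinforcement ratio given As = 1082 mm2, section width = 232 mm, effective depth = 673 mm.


rho = As / (b * d)
= 1082 / (232 * 673)
= 0.0069

0.0069


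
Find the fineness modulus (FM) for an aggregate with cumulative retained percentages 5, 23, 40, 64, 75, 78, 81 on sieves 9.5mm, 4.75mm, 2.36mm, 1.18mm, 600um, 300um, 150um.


FM = sum(cumulative % retained) / 100
= 366 / 100
= 3.66

3.66


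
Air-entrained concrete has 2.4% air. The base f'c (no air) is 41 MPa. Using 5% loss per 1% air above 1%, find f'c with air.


Strength loss = (2.4 - 1) * 5 = 7.0%
f'c = 41 * (1 - 7.0/100)
= 38.13 MPa

38.13


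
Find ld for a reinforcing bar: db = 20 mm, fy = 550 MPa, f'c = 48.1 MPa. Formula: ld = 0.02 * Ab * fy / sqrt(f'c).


Ab = pi * 20^2 / 4 = 314.159 mm2
ld = 0.02 * 314.159 * 550 / sqrt(48.1)
= 498.3 mm

498.3


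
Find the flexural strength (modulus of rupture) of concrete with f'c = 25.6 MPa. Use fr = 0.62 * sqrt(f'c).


fr = 0.62 * sqrt(25.6)
= 3.137 MPa

3.137


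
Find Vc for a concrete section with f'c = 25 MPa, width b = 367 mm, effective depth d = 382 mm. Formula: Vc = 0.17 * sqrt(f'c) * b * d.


Vc = 0.17 * sqrt(25) * 367 * 382 / 1000
= 119.16 kN

119.16


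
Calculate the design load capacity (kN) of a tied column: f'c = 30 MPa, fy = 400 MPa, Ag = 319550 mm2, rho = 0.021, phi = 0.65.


Ast = rho * Ag = 0.021 * 319550 = 6710.55 mm2
phi*Pn = 0.65 * 0.80 * (0.85 * 30 * (319550 - 6710.55) + 400 * 6710.55) / 1000
= 5544.05 kN

5544.05


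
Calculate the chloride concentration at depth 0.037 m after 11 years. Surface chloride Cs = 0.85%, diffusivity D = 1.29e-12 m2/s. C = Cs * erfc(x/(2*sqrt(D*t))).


t_seconds = 11 * 365.25 * 24 * 3600 = 347133600.0 s
arg = 0.037 / (2 * sqrt(1.29e-12 * 347133600.0))
= 0.8742
erfc(0.8742) = 0.2163
C = 0.85 * 0.2163 = 0.1839%

0.1839


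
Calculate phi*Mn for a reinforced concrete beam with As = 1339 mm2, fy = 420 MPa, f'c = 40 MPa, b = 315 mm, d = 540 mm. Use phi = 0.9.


a = As * fy / (0.85 * f'c * b)
= 1339 * 420 / (0.85 * 40 * 315)
= 52.5098 mm
Mn = As * fy * (d - a/2) / 10^6
= 288.92 kN-m
phi*Mn = 0.9 * 288.92 = 260.03 kN-m

260.03


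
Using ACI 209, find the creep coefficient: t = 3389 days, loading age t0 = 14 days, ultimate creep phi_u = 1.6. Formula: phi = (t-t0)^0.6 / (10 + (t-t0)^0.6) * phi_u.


dt = 3389 - 14 = 3375
phi = 3375^0.6 / (10 + 3375^0.6) * 1.6
= 1.486

1.486


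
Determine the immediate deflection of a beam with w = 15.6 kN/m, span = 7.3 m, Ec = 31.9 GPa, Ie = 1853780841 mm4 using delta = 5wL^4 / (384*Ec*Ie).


Convert: L = 7.3 m = 7300 mm, Ec = 31.9 GPa = 31900 MPa
delta = 5 * 15.6 * 7300^4 / (384 * 31900 * 1853780841)
= 9.75 mm

9.75


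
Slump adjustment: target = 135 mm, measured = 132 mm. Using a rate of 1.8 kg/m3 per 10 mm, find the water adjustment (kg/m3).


Difference = 135 - 132 = 3 mm
Water adjustment = 3 * 1.8 / 10 = 0.5 kg/m3

0.5


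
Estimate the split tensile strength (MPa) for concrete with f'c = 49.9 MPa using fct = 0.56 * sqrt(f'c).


fct = 0.56 * sqrt(49.9)
= 0.56 * 7.064
= 3.956 MPa

3.956


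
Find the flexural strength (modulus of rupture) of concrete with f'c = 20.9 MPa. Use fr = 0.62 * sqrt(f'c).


fr = 0.62 * sqrt(20.9)
= 2.834 MPa

2.834


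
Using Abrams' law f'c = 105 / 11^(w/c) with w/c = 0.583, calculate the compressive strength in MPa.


f'c = 105 / 11^0.583
= 105 / 4.047
= 25.95 MPa

25.95


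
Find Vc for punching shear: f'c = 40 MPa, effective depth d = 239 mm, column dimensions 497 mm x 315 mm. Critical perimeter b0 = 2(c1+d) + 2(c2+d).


b0 = 2*(497 + 239) + 2*(315 + 239) = 2580 mm
Vc = 0.33 * sqrt(40) * 2580 * 239 / 1000
= 1286.95 kN

1286.95


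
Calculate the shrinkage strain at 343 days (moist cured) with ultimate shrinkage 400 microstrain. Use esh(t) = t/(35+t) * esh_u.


esh(343) = 343 / (35 + 343) * 400
= 343 / 378 * 400
= 363.0 microstrain

363.0


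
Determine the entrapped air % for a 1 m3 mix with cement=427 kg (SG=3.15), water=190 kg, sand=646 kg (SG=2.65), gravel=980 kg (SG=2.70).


Vol cement = 427 / (3.15 * 1000) = 0.135556 m3
Vol water = 190 / 1000 = 0.19 m3
Vol sand = 646 / (2.65 * 1000) = 0.243774 m3
Vol gravel = 980 / (2.70 * 1000) = 0.362963 m3
Total solid + water volume = 0.932292 m3
Air = (1 - 0.932292) * 100 = 6.77%

6.77


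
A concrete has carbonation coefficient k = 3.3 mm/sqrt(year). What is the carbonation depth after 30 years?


depth = k * sqrt(t)
= 3.3 * sqrt(30)
= 18.07 mm

18.07


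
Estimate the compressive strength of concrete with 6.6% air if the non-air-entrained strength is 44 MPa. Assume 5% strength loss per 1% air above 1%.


Strength loss = (6.6 - 1) * 5 = 28.0%
f'c = 44 * (1 - 28.0/100)
= 31.68 MPa

31.68


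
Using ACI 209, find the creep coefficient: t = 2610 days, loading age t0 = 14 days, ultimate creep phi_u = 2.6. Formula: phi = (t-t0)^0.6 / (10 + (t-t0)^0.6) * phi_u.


dt = 2610 - 14 = 2596
phi = 2596^0.6 / (10 + 2596^0.6) * 2.6
= 2.387

2.387


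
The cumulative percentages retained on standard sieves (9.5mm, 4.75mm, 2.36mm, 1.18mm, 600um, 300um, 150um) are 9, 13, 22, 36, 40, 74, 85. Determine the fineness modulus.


FM = sum(cumulative % retained) / 100
= 279 / 100
= 2.79

2.79


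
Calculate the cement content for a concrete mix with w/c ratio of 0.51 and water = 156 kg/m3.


Cement = water / (w/c)
= 156 / 0.51
= 305.9 kg/m3

305.9


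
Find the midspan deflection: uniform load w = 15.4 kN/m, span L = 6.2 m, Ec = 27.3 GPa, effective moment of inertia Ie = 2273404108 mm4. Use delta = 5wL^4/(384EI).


Convert: L = 6.2 m = 6200 mm, Ec = 27.3 GPa = 27300 MPa
delta = 5 * 15.4 * 6200^4 / (384 * 27300 * 2273404108)
= 4.77 mm

4.77


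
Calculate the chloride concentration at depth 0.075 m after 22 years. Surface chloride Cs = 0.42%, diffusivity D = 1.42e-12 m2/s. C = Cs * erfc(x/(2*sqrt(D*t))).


t_seconds = 22 * 365.25 * 24 * 3600 = 694267200.0 s
arg = 0.075 / (2 * sqrt(1.42e-12 * 694267200.0))
= 1.1943
erfc(1.1943) = 0.0912
C = 0.42 * 0.0912 = 0.0383%

0.0383


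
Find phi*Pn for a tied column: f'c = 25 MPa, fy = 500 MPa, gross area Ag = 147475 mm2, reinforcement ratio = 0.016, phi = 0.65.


Ast = rho * Ag = 0.016 * 147475 = 2359.6 mm2
phi*Pn = 0.65 * 0.80 * (0.85 * 25 * (147475 - 2359.6) + 500 * 2359.6) / 1000
= 2217.02 kN

2217.02


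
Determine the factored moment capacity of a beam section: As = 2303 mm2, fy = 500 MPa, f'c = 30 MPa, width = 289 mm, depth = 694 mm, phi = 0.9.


a = As * fy / (0.85 * f'c * b)
= 2303 * 500 / (0.85 * 30 * 289)
= 156.2521 mm
Mn = As * fy * (d - a/2) / 10^6
= 709.1788 kN-m
phi*Mn = 0.9 * 709.1788 = 638.26 kN-m

638.26


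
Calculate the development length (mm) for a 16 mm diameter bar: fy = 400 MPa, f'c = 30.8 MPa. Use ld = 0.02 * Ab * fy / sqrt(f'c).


Ab = pi * 16^2 / 4 = 201.062 mm2
ld = 0.02 * 201.062 * 400 / sqrt(30.8)
= 289.8 mm

289.8


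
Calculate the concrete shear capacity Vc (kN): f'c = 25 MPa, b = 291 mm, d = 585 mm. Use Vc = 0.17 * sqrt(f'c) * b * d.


Vc = 0.17 * sqrt(25) * 291 * 585 / 1000
= 144.7 kN

144.7


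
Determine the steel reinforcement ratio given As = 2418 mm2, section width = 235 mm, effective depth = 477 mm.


rho = As / (b * d)
= 2418 / (235 * 477)
= 0.0216

0.0216


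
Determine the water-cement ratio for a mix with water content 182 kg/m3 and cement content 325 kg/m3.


w/c = water / cement
w/c = 182 / 325 = 0.56

0.56


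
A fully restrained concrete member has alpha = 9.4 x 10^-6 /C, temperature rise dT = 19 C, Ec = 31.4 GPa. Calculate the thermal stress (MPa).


sigma = alpha * dT * Ec
= 9.4e-6 * 19 * 31.4 * 1000
= 5.608 MPa

5.608


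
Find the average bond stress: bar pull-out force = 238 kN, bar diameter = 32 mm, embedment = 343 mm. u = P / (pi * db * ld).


u = P / (pi * db * ld)
= 238 * 1000 / (pi * 32 * 343)
= 6.902 MPa

6.902


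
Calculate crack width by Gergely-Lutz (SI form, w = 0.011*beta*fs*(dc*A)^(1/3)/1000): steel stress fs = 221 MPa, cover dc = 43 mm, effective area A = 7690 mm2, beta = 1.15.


w = 0.011 * beta * fs * (dc * A)^(1/3) / 1000
= 0.011 * 1.15 * 221 * (43 * 7690)^(1/3) / 1000
= 0.193 mm

0.193


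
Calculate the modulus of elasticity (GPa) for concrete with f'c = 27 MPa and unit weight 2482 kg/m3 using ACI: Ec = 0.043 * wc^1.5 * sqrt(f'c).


Ec = 0.043 * 2482^1.5 * sqrt(27) / 1000
= 27.63 GPa

27.63


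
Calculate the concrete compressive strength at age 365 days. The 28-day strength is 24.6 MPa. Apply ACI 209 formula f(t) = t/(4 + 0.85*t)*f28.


f(365) = 365 / (4 + 0.85 * 365) * 24.6
= 365 / 314.25 * 24.6
= 28.57 MPa

28.57


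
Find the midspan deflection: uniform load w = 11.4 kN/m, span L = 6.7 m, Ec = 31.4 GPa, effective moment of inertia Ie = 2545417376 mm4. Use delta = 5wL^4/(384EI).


Convert: L = 6.7 m = 6700 mm, Ec = 31.4 GPa = 31400 MPa
delta = 5 * 11.4 * 6700^4 / (384 * 31400 * 2545417376)
= 3.74 mm

3.74


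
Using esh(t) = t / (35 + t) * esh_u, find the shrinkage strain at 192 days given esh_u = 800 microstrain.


esh(192) = 192 / (35 + 192) * 800
= 192 / 227 * 800
= 676.7 microstrain

676.7


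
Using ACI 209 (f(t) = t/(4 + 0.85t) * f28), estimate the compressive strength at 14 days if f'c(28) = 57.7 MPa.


f(14) = 14 / (4 + 0.85 * 14) * 57.7
= 14 / 15.9 * 57.7
= 50.81 MPa

50.81


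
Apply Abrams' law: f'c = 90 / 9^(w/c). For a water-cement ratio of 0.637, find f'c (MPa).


f'c = 90 / 9^0.637
= 90 / 4.054
= 22.2 MPa

22.2


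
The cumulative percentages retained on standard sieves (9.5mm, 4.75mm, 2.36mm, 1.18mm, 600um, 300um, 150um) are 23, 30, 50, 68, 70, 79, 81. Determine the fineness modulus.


FM = sum(cumulative % retained) / 100
= 401 / 100
= 4.01

4.01


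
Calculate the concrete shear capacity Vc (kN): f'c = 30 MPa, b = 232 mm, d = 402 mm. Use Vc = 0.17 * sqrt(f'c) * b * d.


Vc = 0.17 * sqrt(30) * 232 * 402 / 1000
= 86.84 kN

86.84


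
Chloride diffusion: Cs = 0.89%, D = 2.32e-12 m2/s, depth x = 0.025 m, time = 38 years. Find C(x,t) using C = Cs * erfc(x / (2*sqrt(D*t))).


t_seconds = 38 * 365.25 * 24 * 3600 = 1199188800.0 s
arg = 0.025 / (2 * sqrt(2.32e-12 * 1199188800.0))
= 0.237
erfc(0.237) = 0.7375
C = 0.89 * 0.7375 = 0.6564%

0.6564


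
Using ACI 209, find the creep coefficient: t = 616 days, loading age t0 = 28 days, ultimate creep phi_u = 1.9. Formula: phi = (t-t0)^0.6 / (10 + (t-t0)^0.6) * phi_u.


dt = 616 - 28 = 588
phi = 588^0.6 / (10 + 588^0.6) * 1.9
= 1.56

1.56


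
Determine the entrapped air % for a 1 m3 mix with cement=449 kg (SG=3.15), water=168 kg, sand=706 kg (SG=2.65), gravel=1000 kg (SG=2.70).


Vol cement = 449 / (3.15 * 1000) = 0.14254 m3
Vol water = 168 / 1000 = 0.168 m3
Vol sand = 706 / (2.65 * 1000) = 0.266415 m3
Vol gravel = 1000 / (2.70 * 1000) = 0.37037 m3
Total solid + water volume = 0.947325 m3
Air = (1 - 0.947325) * 100 = 5.27%

5.27


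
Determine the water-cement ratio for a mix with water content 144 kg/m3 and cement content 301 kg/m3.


w/c = water / cement
w/c = 144 / 301 = 0.478

0.478


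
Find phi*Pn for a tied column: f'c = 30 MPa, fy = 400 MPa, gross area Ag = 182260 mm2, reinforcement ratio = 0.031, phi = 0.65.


Ast = rho * Ag = 0.031 * 182260 = 5650.06 mm2
phi*Pn = 0.65 * 0.80 * (0.85 * 30 * (182260 - 5650.06) + 400 * 5650.06) / 1000
= 3517.06 kN

3517.06


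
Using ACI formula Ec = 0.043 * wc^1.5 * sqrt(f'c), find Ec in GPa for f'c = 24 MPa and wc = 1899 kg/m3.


Ec = 0.043 * 1899^1.5 * sqrt(24) / 1000
= 17.43 GPa

17.43


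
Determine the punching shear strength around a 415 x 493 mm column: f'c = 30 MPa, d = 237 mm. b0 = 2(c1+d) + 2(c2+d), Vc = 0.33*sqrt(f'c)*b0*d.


b0 = 2*(415 + 237) + 2*(493 + 237) = 2764 mm
Vc = 0.33 * sqrt(30) * 2764 * 237 / 1000
= 1184.03 kN

1184.03


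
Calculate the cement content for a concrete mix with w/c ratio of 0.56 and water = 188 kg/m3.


Cement = water / (w/c)
= 188 / 0.56
= 335.7 kg/m3

335.7


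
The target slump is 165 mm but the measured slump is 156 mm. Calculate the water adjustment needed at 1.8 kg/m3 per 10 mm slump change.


Difference = 165 - 156 = 9 mm
Water adjustment = 9 * 1.8 / 10 = 1.6 kg/m3

1.6


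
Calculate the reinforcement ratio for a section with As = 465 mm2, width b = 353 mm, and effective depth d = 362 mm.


rho = As / (b * d)
= 465 / (353 * 362)
= 0.0036

0.0036


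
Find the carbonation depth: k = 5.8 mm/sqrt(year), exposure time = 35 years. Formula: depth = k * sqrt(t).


depth = k * sqrt(t)
= 5.8 * sqrt(35)
= 34.31 mm

34.31


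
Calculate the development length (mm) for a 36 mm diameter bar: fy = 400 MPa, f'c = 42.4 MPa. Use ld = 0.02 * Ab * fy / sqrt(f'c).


Ab = pi * 36^2 / 4 = 1017.876 mm2
ld = 0.02 * 1017.876 * 400 / sqrt(42.4)
= 1250.6 mm

1250.6


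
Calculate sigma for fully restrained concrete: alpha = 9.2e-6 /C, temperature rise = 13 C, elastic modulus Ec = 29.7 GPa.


sigma = alpha * dT * Ec
= 9.2e-6 * 13 * 29.7 * 1000
= 3.552 MPa

3.552


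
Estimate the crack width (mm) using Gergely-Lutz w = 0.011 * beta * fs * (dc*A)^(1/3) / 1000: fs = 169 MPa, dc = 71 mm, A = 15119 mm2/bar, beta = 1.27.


w = 0.011 * beta * fs * (dc * A)^(1/3) / 1000
= 0.011 * 1.27 * 169 * (71 * 15119)^(1/3) / 1000
= 0.242 mm

0.242
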